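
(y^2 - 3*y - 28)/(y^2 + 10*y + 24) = (y - 7)/(y + 6)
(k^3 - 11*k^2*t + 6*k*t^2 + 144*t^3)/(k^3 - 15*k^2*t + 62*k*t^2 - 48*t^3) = (-k - 3*t)/(-k + t)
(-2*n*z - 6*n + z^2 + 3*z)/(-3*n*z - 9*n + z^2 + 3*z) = (-2*n + z)/(-3*n + z)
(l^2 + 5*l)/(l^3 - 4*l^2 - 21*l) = (l + 5)/(l^2 - 4*l - 21)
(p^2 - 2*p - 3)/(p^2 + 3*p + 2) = (p - 3)/(p + 2)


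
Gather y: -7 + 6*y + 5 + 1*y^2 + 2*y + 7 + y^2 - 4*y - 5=2*y^2 + 4*y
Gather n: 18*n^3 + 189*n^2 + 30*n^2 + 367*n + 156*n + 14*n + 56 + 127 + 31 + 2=18*n^3 + 219*n^2 + 537*n + 216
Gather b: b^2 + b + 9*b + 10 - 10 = b^2 + 10*b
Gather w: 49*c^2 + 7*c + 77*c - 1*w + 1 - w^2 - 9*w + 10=49*c^2 + 84*c - w^2 - 10*w + 11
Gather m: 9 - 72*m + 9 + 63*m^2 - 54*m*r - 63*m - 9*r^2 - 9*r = 63*m^2 + m*(-54*r - 135) - 9*r^2 - 9*r + 18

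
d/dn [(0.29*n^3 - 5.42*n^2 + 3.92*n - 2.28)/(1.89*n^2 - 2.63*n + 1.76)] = (0.5481*n^4 - 1.5254*n^3 + 8.377*n^2 - 10.46*n + 0.9028)/(3.5721*n^4 - 9.9414*n^3 + 13.5697*n^2 - 9.2576*n + 3.0976)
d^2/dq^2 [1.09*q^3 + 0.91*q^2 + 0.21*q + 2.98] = 6.54*q + 1.82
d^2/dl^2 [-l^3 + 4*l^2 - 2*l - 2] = 8 - 6*l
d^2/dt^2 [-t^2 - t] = -2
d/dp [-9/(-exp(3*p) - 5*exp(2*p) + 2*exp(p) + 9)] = (-27*exp(2*p) - 90*exp(p) + 18)*exp(p)/(exp(3*p) + 5*exp(2*p) - 2*exp(p) - 9)^2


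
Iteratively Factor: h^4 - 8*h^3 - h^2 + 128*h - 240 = (h - 4)*(h^3 - 4*h^2 - 17*h + 60) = (h - 4)*(h - 3)*(h^2 - h - 20) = (h - 5)*(h - 4)*(h - 3)*(h + 4)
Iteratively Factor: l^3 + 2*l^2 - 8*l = (l + 4)*(l^2 - 2*l) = l*(l + 4)*(l - 2)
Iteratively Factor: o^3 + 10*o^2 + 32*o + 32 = (o + 2)*(o^2 + 8*o + 16) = (o + 2)*(o + 4)*(o + 4)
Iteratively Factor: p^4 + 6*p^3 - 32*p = (p + 4)*(p^3 + 2*p^2 - 8*p) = (p + 4)^2*(p^2 - 2*p) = (p - 2)*(p + 4)^2*(p)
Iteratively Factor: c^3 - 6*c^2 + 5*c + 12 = (c + 1)*(c^2 - 7*c + 12) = (c - 3)*(c + 1)*(c - 4)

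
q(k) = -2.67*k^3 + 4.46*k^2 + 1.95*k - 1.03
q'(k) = -8.01*k^2 + 8.92*k + 1.95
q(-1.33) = 10.55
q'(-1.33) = -24.08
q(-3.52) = 163.82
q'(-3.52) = -128.70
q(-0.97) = 3.71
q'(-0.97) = -14.24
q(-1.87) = 28.38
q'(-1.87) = -42.74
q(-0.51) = -0.51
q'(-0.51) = -4.68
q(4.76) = -178.66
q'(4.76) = -137.08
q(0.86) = 2.25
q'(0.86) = 3.70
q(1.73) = 1.87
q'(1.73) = -6.59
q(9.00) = -1568.65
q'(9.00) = -566.58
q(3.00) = -27.13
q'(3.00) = -43.38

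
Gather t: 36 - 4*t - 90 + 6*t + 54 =2*t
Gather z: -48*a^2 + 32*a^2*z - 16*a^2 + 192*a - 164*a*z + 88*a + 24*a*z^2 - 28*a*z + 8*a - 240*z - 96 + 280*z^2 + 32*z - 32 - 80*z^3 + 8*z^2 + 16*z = -64*a^2 + 288*a - 80*z^3 + z^2*(24*a + 288) + z*(32*a^2 - 192*a - 192) - 128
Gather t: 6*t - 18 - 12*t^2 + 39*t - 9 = -12*t^2 + 45*t - 27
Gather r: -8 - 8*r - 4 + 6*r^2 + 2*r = 6*r^2 - 6*r - 12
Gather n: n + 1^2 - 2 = n - 1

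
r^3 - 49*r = r*(r - 7)*(r + 7)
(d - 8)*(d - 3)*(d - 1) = d^3 - 12*d^2 + 35*d - 24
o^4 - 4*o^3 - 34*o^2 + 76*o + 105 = (o - 7)*(o - 3)*(o + 1)*(o + 5)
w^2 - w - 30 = (w - 6)*(w + 5)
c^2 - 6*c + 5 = (c - 5)*(c - 1)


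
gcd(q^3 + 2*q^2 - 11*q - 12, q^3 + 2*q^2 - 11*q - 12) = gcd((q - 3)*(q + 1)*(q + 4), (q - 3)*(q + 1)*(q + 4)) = q^3 + 2*q^2 - 11*q - 12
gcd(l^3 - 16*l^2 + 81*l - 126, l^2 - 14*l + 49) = l - 7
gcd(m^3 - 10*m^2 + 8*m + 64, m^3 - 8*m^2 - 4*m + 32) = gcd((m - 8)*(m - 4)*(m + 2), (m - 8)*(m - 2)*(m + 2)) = m^2 - 6*m - 16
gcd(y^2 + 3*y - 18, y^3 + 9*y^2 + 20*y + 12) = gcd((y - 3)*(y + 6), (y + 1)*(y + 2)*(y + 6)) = y + 6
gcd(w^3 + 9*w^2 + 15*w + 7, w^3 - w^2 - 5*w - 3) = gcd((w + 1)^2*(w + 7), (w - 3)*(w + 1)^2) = w^2 + 2*w + 1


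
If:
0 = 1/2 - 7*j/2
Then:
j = 1/7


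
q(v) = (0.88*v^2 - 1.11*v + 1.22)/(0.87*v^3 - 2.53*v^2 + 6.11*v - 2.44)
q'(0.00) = -0.80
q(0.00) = -0.50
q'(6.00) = -0.03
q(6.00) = 0.20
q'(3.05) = -0.05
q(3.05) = 0.35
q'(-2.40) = -0.03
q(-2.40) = -0.20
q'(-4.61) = -0.02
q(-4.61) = -0.15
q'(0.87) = -1.17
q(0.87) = 0.60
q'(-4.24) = -0.02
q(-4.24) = -0.16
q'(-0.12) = -0.48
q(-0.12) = -0.43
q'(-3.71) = -0.02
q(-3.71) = -0.17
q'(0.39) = -26.32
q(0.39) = -2.36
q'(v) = (1.76*v - 1.11)/(0.87*v^3 - 2.53*v^2 + 6.11*v - 2.44) + (-2.61*v^2 + 5.06*v - 6.11)*(0.88*v^2 - 1.11*v + 1.22)/(0.87*v^3 - 2.53*v^2 + 6.11*v - 2.44)^2 = (-0.7656*v^4 + 1.9314*v^3 - 0.615699999999999*v^2 + 1.8788*v - 4.7458)/(0.7569*v^6 - 4.4022*v^5 + 17.0323*v^4 - 35.1622*v^3 + 49.6785*v^2 - 29.8168*v + 5.9536)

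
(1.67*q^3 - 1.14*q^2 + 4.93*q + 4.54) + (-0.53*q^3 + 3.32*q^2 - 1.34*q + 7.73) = 1.14*q^3 + 2.18*q^2 + 3.59*q + 12.27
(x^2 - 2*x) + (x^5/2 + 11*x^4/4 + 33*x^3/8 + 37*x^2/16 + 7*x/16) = x^5/2 + 11*x^4/4 + 33*x^3/8 + 53*x^2/16 - 25*x/16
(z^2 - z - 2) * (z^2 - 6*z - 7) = z^4 - 7*z^3 - 3*z^2 + 19*z + 14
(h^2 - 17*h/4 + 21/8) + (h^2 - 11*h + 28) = 2*h^2 - 61*h/4 + 245/8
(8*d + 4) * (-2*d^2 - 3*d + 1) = -16*d^3 - 32*d^2 - 4*d + 4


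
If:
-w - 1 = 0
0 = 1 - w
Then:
No Solution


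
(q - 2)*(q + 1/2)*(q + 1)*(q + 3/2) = q^4 + q^3 - 13*q^2/4 - 19*q/4 - 3/2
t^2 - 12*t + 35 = (t - 7)*(t - 5)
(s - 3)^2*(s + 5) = s^3 - s^2 - 21*s + 45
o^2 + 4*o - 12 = (o - 2)*(o + 6)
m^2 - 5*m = m*(m - 5)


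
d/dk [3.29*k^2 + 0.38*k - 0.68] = 6.58*k + 0.38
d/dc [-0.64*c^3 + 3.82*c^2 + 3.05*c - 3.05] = -1.92*c^2 + 7.64*c + 3.05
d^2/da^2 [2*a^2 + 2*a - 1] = 4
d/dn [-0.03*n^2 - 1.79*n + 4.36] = -0.06*n - 1.79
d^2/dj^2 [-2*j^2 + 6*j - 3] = -4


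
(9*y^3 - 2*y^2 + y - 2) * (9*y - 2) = 81*y^4 - 36*y^3 + 13*y^2 - 20*y + 4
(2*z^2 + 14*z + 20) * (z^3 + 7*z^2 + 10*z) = 2*z^5 + 28*z^4 + 138*z^3 + 280*z^2 + 200*z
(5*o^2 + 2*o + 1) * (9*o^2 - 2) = 45*o^4 + 18*o^3 - o^2 - 4*o - 2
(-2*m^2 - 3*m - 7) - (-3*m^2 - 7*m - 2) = m^2 + 4*m - 5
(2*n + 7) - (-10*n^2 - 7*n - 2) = 10*n^2 + 9*n + 9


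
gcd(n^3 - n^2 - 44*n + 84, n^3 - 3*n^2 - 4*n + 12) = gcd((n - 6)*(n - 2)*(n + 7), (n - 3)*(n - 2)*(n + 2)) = n - 2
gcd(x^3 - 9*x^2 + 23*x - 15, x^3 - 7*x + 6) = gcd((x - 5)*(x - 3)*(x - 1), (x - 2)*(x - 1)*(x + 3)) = x - 1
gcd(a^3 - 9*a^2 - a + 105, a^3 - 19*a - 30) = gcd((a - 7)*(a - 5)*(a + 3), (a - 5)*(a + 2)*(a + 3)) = a^2 - 2*a - 15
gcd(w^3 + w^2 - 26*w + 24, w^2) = 1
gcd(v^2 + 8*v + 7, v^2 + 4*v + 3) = v + 1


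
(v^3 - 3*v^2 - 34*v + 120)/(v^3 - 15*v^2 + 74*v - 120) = (v + 6)/(v - 6)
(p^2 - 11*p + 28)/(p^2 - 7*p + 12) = (p - 7)/(p - 3)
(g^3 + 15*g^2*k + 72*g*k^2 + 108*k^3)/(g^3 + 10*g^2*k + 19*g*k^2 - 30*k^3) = (g^2 + 9*g*k + 18*k^2)/(g^2 + 4*g*k - 5*k^2)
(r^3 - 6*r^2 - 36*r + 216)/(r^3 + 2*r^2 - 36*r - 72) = (r - 6)/(r + 2)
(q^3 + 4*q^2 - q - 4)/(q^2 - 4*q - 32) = (q^2 - 1)/(q - 8)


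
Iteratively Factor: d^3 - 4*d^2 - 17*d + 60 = (d + 4)*(d^2 - 8*d + 15) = (d - 3)*(d + 4)*(d - 5)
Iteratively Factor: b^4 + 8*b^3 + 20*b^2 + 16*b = (b + 4)*(b^3 + 4*b^2 + 4*b) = (b + 2)*(b + 4)*(b^2 + 2*b) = (b + 2)^2*(b + 4)*(b)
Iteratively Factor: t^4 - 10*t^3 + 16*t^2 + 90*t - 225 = (t - 3)*(t^3 - 7*t^2 - 5*t + 75) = (t - 3)*(t + 3)*(t^2 - 10*t + 25) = (t - 5)*(t - 3)*(t + 3)*(t - 5)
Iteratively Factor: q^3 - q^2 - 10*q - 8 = (q + 1)*(q^2 - 2*q - 8) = (q + 1)*(q + 2)*(q - 4)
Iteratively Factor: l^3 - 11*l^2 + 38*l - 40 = (l - 5)*(l^2 - 6*l + 8) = (l - 5)*(l - 4)*(l - 2)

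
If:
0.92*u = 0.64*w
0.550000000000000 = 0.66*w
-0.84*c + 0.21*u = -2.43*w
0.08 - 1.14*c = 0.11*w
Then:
No Solution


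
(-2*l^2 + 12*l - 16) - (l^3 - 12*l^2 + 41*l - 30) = -l^3 + 10*l^2 - 29*l + 14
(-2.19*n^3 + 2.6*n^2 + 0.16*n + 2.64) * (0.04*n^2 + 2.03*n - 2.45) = -0.0876*n^5 - 4.3417*n^4 + 10.6499*n^3 - 5.9396*n^2 + 4.9672*n - 6.468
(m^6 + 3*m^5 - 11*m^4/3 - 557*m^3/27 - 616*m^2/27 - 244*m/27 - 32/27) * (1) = m^6 + 3*m^5 - 11*m^4/3 - 557*m^3/27 - 616*m^2/27 - 244*m/27 - 32/27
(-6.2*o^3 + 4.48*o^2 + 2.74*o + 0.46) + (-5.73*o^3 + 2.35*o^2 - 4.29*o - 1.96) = -11.93*o^3 + 6.83*o^2 - 1.55*o - 1.5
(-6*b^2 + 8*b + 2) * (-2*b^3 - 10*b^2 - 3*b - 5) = 12*b^5 + 44*b^4 - 66*b^3 - 14*b^2 - 46*b - 10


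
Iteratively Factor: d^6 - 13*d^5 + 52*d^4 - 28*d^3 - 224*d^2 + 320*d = (d - 4)*(d^5 - 9*d^4 + 16*d^3 + 36*d^2 - 80*d) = (d - 4)*(d - 2)*(d^4 - 7*d^3 + 2*d^2 + 40*d) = (d - 4)^2*(d - 2)*(d^3 - 3*d^2 - 10*d) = d*(d - 4)^2*(d - 2)*(d^2 - 3*d - 10) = d*(d - 4)^2*(d - 2)*(d + 2)*(d - 5)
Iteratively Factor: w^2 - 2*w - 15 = (w - 5)*(w + 3)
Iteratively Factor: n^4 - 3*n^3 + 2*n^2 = (n)*(n^3 - 3*n^2 + 2*n) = n*(n - 1)*(n^2 - 2*n) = n*(n - 2)*(n - 1)*(n)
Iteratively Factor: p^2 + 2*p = (p)*(p + 2)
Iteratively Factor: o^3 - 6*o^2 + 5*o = (o)*(o^2 - 6*o + 5) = o*(o - 5)*(o - 1)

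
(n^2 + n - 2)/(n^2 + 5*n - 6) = (n + 2)/(n + 6)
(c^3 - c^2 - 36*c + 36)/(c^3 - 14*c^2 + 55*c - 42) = (c + 6)/(c - 7)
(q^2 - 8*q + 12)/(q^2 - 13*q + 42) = (q - 2)/(q - 7)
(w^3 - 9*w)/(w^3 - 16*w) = (w^2 - 9)/(w^2 - 16)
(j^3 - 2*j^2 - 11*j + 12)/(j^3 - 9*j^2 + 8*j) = (j^2 - j - 12)/(j*(j - 8))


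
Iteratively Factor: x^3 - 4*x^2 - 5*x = (x - 5)*(x^2 + x) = x*(x - 5)*(x + 1)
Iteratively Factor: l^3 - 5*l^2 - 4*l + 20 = (l - 2)*(l^2 - 3*l - 10) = (l - 2)*(l + 2)*(l - 5)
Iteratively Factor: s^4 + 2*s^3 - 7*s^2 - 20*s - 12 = (s + 1)*(s^3 + s^2 - 8*s - 12) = (s - 3)*(s + 1)*(s^2 + 4*s + 4) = (s - 3)*(s + 1)*(s + 2)*(s + 2)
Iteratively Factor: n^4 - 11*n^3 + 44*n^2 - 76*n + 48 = (n - 4)*(n^3 - 7*n^2 + 16*n - 12) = (n - 4)*(n - 2)*(n^2 - 5*n + 6) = (n - 4)*(n - 3)*(n - 2)*(n - 2)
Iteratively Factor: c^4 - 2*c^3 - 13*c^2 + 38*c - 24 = (c - 1)*(c^3 - c^2 - 14*c + 24) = (c - 2)*(c - 1)*(c^2 + c - 12) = (c - 3)*(c - 2)*(c - 1)*(c + 4)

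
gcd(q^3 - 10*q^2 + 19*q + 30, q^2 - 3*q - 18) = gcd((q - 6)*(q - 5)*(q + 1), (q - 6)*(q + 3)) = q - 6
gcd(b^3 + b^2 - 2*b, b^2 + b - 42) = 1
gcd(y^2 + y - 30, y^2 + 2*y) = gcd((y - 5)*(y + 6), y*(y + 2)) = 1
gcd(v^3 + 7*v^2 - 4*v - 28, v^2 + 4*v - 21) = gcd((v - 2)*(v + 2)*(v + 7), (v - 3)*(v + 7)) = v + 7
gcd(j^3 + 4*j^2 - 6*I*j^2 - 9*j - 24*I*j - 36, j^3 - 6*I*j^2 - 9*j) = j^2 - 6*I*j - 9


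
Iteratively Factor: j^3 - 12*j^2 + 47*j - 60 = (j - 5)*(j^2 - 7*j + 12) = (j - 5)*(j - 4)*(j - 3)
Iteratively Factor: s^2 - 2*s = (s - 2)*(s)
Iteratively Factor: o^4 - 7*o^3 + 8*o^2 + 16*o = (o - 4)*(o^3 - 3*o^2 - 4*o) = (o - 4)*(o + 1)*(o^2 - 4*o) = o*(o - 4)*(o + 1)*(o - 4)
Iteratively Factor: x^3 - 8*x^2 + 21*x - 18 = (x - 3)*(x^2 - 5*x + 6) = (x - 3)^2*(x - 2)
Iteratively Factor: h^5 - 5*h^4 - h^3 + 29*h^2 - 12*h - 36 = (h - 3)*(h^4 - 2*h^3 - 7*h^2 + 8*h + 12) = (h - 3)*(h + 2)*(h^3 - 4*h^2 + h + 6) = (h - 3)^2*(h + 2)*(h^2 - h - 2) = (h - 3)^2*(h + 1)*(h + 2)*(h - 2)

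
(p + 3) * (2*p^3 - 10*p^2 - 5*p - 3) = 2*p^4 - 4*p^3 - 35*p^2 - 18*p - 9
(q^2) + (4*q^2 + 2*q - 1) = 5*q^2 + 2*q - 1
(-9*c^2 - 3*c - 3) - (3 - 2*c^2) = -7*c^2 - 3*c - 6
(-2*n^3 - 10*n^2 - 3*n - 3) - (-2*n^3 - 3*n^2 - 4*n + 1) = -7*n^2 + n - 4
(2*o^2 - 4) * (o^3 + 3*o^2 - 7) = 2*o^5 + 6*o^4 - 4*o^3 - 26*o^2 + 28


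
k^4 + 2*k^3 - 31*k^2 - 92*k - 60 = (k - 6)*(k + 1)*(k + 2)*(k + 5)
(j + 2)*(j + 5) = j^2 + 7*j + 10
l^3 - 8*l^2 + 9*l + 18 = (l - 6)*(l - 3)*(l + 1)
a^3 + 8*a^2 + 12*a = a*(a + 2)*(a + 6)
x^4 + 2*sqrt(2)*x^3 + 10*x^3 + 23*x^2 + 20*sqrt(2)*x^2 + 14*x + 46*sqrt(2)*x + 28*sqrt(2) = (x + 1)*(x + 2)*(x + 7)*(x + 2*sqrt(2))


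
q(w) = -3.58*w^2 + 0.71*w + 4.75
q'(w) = 0.71 - 7.16*w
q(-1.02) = 0.30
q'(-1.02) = 8.01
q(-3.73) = -47.71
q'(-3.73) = 27.42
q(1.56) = -2.85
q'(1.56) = -10.46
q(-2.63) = -21.88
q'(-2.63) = 19.54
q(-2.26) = -15.14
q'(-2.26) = 16.89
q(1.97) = -7.74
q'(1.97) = -13.40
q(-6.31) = -142.27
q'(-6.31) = 45.89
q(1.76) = -5.09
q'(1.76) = -11.89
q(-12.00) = -519.29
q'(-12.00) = 86.63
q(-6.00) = -128.39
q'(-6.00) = 43.67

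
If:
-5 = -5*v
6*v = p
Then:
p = 6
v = 1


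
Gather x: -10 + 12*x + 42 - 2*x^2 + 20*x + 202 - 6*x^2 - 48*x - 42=-8*x^2 - 16*x + 192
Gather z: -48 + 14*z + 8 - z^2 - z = -z^2 + 13*z - 40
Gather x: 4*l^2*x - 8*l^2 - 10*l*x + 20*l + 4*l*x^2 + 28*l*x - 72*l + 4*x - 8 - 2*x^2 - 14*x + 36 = -8*l^2 - 52*l + x^2*(4*l - 2) + x*(4*l^2 + 18*l - 10) + 28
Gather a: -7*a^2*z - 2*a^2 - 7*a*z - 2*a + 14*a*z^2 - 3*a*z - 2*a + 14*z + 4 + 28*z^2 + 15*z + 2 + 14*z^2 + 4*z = a^2*(-7*z - 2) + a*(14*z^2 - 10*z - 4) + 42*z^2 + 33*z + 6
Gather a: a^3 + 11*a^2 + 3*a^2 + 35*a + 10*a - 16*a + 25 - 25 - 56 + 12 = a^3 + 14*a^2 + 29*a - 44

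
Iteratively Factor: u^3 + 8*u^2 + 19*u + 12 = (u + 4)*(u^2 + 4*u + 3) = (u + 1)*(u + 4)*(u + 3)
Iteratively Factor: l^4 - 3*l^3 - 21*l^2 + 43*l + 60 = (l - 3)*(l^3 - 21*l - 20) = (l - 3)*(l + 1)*(l^2 - l - 20) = (l - 3)*(l + 1)*(l + 4)*(l - 5)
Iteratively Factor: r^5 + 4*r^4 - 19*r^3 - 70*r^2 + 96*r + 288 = (r - 3)*(r^4 + 7*r^3 + 2*r^2 - 64*r - 96) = (r - 3)*(r + 4)*(r^3 + 3*r^2 - 10*r - 24) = (r - 3)^2*(r + 4)*(r^2 + 6*r + 8) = (r - 3)^2*(r + 4)^2*(r + 2)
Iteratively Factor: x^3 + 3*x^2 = (x)*(x^2 + 3*x) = x*(x + 3)*(x)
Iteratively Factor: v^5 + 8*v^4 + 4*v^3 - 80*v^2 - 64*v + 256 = (v - 2)*(v^4 + 10*v^3 + 24*v^2 - 32*v - 128) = (v - 2)*(v + 4)*(v^3 + 6*v^2 - 32) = (v - 2)*(v + 4)^2*(v^2 + 2*v - 8) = (v - 2)*(v + 4)^3*(v - 2)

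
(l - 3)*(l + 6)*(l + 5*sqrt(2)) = l^3 + 3*l^2 + 5*sqrt(2)*l^2 - 18*l + 15*sqrt(2)*l - 90*sqrt(2)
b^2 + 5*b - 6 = (b - 1)*(b + 6)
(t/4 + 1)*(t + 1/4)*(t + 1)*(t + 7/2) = t^4/4 + 35*t^3/16 + 189*t^2/32 + 155*t/32 + 7/8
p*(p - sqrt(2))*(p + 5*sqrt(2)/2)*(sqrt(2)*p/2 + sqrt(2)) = sqrt(2)*p^4/2 + sqrt(2)*p^3 + 3*p^3/2 - 5*sqrt(2)*p^2/2 + 3*p^2 - 5*sqrt(2)*p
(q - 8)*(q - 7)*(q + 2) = q^3 - 13*q^2 + 26*q + 112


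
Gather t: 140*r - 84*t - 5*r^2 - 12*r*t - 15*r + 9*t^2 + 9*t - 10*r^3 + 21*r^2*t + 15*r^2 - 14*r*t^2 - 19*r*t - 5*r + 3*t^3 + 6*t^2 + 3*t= -10*r^3 + 10*r^2 + 120*r + 3*t^3 + t^2*(15 - 14*r) + t*(21*r^2 - 31*r - 72)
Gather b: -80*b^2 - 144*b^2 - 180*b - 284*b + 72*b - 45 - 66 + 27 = -224*b^2 - 392*b - 84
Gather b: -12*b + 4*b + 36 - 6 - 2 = 28 - 8*b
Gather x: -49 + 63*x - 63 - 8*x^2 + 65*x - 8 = -8*x^2 + 128*x - 120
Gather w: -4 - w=-w - 4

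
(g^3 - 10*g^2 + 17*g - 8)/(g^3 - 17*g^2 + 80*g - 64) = (g - 1)/(g - 8)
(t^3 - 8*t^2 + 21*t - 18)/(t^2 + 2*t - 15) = (t^2 - 5*t + 6)/(t + 5)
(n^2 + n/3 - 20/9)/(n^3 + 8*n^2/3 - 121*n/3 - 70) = (n - 4/3)/(n^2 + n - 42)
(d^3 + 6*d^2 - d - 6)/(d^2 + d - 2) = (d^2 + 7*d + 6)/(d + 2)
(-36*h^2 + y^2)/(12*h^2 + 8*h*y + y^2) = (-6*h + y)/(2*h + y)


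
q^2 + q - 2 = (q - 1)*(q + 2)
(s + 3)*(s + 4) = s^2 + 7*s + 12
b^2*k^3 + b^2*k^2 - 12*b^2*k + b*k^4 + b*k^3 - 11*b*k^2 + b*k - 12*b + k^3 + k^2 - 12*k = (b + k)*(k - 3)*(k + 4)*(b*k + 1)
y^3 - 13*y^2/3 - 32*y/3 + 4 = (y - 6)*(y - 1/3)*(y + 2)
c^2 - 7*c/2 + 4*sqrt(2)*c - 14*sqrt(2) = (c - 7/2)*(c + 4*sqrt(2))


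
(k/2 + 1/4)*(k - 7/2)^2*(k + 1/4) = k^4/2 - 25*k^3/8 + 57*k^2/16 + 133*k/32 + 49/64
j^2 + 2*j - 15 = (j - 3)*(j + 5)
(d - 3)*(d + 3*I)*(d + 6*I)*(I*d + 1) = I*d^4 - 8*d^3 - 3*I*d^3 + 24*d^2 - 9*I*d^2 - 18*d + 27*I*d + 54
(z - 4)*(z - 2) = z^2 - 6*z + 8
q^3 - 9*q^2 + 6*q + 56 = (q - 7)*(q - 4)*(q + 2)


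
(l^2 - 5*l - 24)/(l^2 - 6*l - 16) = (l + 3)/(l + 2)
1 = 1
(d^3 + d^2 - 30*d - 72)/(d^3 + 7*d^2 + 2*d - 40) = (d^2 - 3*d - 18)/(d^2 + 3*d - 10)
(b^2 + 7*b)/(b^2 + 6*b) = (b + 7)/(b + 6)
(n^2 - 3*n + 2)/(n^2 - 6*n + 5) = (n - 2)/(n - 5)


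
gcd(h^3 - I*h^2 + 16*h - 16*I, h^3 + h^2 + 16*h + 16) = h^2 + 16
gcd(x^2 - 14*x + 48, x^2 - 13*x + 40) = x - 8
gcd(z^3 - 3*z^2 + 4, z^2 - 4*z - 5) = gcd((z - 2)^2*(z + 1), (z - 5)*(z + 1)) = z + 1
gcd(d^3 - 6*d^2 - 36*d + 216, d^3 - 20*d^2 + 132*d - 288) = d^2 - 12*d + 36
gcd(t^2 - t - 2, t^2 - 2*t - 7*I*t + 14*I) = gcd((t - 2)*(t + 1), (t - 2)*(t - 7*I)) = t - 2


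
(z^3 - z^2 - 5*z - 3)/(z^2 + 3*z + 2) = (z^2 - 2*z - 3)/(z + 2)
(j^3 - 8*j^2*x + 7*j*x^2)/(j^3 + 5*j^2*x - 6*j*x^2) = (j - 7*x)/(j + 6*x)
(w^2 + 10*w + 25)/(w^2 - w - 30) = (w + 5)/(w - 6)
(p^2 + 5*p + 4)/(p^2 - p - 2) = (p + 4)/(p - 2)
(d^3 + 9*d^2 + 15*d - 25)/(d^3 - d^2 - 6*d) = (-d^3 - 9*d^2 - 15*d + 25)/(d*(-d^2 + d + 6))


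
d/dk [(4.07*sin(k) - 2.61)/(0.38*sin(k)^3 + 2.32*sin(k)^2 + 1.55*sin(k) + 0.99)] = (-3.0932*sin(k)^3 - 6.467*sin(k)^2 + 12.1104*sin(k) + 8.0748)*cos(k)/(0.1444*sin(k)^6 + 1.7632*sin(k)^5 + 6.5604*sin(k)^4 + 7.9444*sin(k)^3 + 6.9961*sin(k)^2 + 3.069*sin(k) + 0.9801)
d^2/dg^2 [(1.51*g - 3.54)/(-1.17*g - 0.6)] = 11.811852/(1.17*g + 0.6)^3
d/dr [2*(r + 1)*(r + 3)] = 4*r + 8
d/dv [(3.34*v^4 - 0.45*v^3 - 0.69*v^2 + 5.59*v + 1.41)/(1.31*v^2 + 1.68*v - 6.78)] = (8.7508*v^5 + 16.2441*v^4 - 92.0928*v^3 + 0.6709*v^2 + 5.6622*v - 40.269)/(1.7161*v^4 + 4.4016*v^3 - 14.9412*v^2 - 22.7808*v + 45.9684)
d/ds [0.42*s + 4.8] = 0.420000000000000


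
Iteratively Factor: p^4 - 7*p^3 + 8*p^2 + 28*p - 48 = (p - 3)*(p^3 - 4*p^2 - 4*p + 16) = (p - 3)*(p + 2)*(p^2 - 6*p + 8) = (p - 3)*(p - 2)*(p + 2)*(p - 4)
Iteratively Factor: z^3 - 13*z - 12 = (z - 4)*(z^2 + 4*z + 3) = (z - 4)*(z + 3)*(z + 1)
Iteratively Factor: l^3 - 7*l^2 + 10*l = (l - 5)*(l^2 - 2*l) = (l - 5)*(l - 2)*(l)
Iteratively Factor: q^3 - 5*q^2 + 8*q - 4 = (q - 2)*(q^2 - 3*q + 2) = (q - 2)^2*(q - 1)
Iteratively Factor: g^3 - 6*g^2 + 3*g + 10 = (g + 1)*(g^2 - 7*g + 10) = (g - 2)*(g + 1)*(g - 5)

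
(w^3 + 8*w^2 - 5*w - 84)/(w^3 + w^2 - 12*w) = (w + 7)/w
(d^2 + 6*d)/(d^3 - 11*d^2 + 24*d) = (d + 6)/(d^2 - 11*d + 24)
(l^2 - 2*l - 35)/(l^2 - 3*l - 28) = (l + 5)/(l + 4)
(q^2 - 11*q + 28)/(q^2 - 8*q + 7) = (q - 4)/(q - 1)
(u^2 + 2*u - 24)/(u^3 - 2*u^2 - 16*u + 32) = (u + 6)/(u^2 + 2*u - 8)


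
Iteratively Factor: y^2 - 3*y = (y - 3)*(y)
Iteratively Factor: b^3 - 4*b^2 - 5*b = (b + 1)*(b^2 - 5*b) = b*(b + 1)*(b - 5)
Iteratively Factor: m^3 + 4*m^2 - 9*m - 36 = (m + 3)*(m^2 + m - 12) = (m + 3)*(m + 4)*(m - 3)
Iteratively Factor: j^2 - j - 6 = (j - 3)*(j + 2)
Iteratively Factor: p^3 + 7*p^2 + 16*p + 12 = (p + 2)*(p^2 + 5*p + 6) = (p + 2)^2*(p + 3)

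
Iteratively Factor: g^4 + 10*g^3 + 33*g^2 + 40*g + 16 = (g + 4)*(g^3 + 6*g^2 + 9*g + 4) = (g + 1)*(g + 4)*(g^2 + 5*g + 4) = (g + 1)*(g + 4)^2*(g + 1)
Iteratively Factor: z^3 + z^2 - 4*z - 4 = (z + 2)*(z^2 - z - 2) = (z - 2)*(z + 2)*(z + 1)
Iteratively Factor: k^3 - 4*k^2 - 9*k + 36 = (k - 4)*(k^2 - 9) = (k - 4)*(k - 3)*(k + 3)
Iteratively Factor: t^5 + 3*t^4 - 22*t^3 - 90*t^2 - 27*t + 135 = (t - 5)*(t^4 + 8*t^3 + 18*t^2 - 27) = (t - 5)*(t - 1)*(t^3 + 9*t^2 + 27*t + 27) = (t - 5)*(t - 1)*(t + 3)*(t^2 + 6*t + 9) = (t - 5)*(t - 1)*(t + 3)^2*(t + 3)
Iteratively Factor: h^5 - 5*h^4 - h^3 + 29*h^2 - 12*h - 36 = (h + 2)*(h^4 - 7*h^3 + 13*h^2 + 3*h - 18) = (h - 2)*(h + 2)*(h^3 - 5*h^2 + 3*h + 9) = (h - 2)*(h + 1)*(h + 2)*(h^2 - 6*h + 9) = (h - 3)*(h - 2)*(h + 1)*(h + 2)*(h - 3)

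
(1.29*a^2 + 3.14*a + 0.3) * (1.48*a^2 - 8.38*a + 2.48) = 1.9092*a^4 - 6.163*a^3 - 22.67*a^2 + 5.2732*a + 0.744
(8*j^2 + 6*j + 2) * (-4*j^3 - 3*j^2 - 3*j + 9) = -32*j^5 - 48*j^4 - 50*j^3 + 48*j^2 + 48*j + 18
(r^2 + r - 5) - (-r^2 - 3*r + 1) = 2*r^2 + 4*r - 6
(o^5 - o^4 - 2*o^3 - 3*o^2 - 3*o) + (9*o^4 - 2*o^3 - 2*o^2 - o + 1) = o^5 + 8*o^4 - 4*o^3 - 5*o^2 - 4*o + 1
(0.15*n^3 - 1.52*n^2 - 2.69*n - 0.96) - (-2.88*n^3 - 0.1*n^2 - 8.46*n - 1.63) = 3.03*n^3 - 1.42*n^2 + 5.77*n + 0.67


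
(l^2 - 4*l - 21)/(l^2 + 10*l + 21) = (l - 7)/(l + 7)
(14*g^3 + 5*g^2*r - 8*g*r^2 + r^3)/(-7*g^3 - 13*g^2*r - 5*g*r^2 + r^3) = (-2*g + r)/(g + r)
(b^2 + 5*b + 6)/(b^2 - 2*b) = (b^2 + 5*b + 6)/(b*(b - 2))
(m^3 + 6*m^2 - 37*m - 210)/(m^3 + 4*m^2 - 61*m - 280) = (m - 6)/(m - 8)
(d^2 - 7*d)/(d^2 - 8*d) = (d - 7)/(d - 8)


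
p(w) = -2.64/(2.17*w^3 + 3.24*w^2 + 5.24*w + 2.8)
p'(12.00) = 0.00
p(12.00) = -0.00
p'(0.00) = 1.76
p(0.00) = -0.94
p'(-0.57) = 44.90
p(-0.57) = -5.69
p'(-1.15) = 3.36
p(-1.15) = 1.18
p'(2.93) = 0.02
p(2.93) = -0.03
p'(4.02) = 0.01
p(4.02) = -0.01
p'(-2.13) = 0.26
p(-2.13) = 0.18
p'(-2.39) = 0.16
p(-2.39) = 0.13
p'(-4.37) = 0.01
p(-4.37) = 0.02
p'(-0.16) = 2.78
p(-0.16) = -1.30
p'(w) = -2.64*(-6.51*w^2 - 6.48*w - 5.24)/(2.17*w^3 + 3.24*w^2 + 5.24*w + 2.8)^2 = (17.1864*w^2 + 17.1072*w + 13.8336)/(2.17*w^3 + 3.24*w^2 + 5.24*w + 2.8)^2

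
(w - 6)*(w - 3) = w^2 - 9*w + 18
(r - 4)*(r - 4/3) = r^2 - 16*r/3 + 16/3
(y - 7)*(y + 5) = y^2 - 2*y - 35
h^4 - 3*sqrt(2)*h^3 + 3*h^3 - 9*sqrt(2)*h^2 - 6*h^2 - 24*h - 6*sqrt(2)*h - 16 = (h + 1)*(h + 2)*(h - 4*sqrt(2))*(h + sqrt(2))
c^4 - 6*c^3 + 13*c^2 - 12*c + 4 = (c - 2)^2*(c - 1)^2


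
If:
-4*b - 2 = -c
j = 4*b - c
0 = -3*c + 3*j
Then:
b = -1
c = -2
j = -2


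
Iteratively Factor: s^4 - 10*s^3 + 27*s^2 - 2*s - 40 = (s - 2)*(s^3 - 8*s^2 + 11*s + 20) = (s - 2)*(s + 1)*(s^2 - 9*s + 20) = (s - 4)*(s - 2)*(s + 1)*(s - 5)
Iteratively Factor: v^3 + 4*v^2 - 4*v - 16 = (v + 4)*(v^2 - 4) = (v - 2)*(v + 4)*(v + 2)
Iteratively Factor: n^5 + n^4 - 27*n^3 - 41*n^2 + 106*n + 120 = (n + 4)*(n^4 - 3*n^3 - 15*n^2 + 19*n + 30) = (n - 5)*(n + 4)*(n^3 + 2*n^2 - 5*n - 6) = (n - 5)*(n - 2)*(n + 4)*(n^2 + 4*n + 3) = (n - 5)*(n - 2)*(n + 3)*(n + 4)*(n + 1)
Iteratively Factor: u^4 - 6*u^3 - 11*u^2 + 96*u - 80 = (u - 1)*(u^3 - 5*u^2 - 16*u + 80) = (u - 5)*(u - 1)*(u^2 - 16) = (u - 5)*(u - 1)*(u + 4)*(u - 4)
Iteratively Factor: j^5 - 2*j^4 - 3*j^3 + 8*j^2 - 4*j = (j - 1)*(j^4 - j^3 - 4*j^2 + 4*j) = (j - 1)^2*(j^3 - 4*j) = (j - 2)*(j - 1)^2*(j^2 + 2*j) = (j - 2)*(j - 1)^2*(j + 2)*(j)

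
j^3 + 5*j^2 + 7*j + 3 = (j + 1)^2*(j + 3)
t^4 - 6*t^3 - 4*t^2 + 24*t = t*(t - 6)*(t - 2)*(t + 2)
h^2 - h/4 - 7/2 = (h - 2)*(h + 7/4)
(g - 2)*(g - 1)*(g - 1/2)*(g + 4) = g^4 + g^3/2 - 21*g^2/2 + 13*g - 4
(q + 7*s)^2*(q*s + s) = q^3*s + 14*q^2*s^2 + q^2*s + 49*q*s^3 + 14*q*s^2 + 49*s^3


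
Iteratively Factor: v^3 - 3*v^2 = (v)*(v^2 - 3*v) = v^2*(v - 3)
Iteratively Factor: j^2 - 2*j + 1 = (j - 1)*(j - 1)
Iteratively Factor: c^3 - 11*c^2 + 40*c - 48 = (c - 3)*(c^2 - 8*c + 16) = (c - 4)*(c - 3)*(c - 4)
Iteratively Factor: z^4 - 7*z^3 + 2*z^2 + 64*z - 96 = (z - 4)*(z^3 - 3*z^2 - 10*z + 24) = (z - 4)^2*(z^2 + z - 6) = (z - 4)^2*(z - 2)*(z + 3)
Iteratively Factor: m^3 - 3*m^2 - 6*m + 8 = (m - 1)*(m^2 - 2*m - 8) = (m - 1)*(m + 2)*(m - 4)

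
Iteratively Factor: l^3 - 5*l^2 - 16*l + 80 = (l + 4)*(l^2 - 9*l + 20) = (l - 4)*(l + 4)*(l - 5)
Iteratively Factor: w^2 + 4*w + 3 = (w + 1)*(w + 3)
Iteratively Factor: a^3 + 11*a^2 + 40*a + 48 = (a + 3)*(a^2 + 8*a + 16) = (a + 3)*(a + 4)*(a + 4)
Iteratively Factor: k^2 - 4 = (k + 2)*(k - 2)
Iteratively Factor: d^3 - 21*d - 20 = (d + 4)*(d^2 - 4*d - 5) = (d - 5)*(d + 4)*(d + 1)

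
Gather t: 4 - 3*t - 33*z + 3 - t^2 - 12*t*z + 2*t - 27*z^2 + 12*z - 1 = -t^2 + t*(-12*z - 1) - 27*z^2 - 21*z + 6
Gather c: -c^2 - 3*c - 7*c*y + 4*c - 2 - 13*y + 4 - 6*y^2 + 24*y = -c^2 + c*(1 - 7*y) - 6*y^2 + 11*y + 2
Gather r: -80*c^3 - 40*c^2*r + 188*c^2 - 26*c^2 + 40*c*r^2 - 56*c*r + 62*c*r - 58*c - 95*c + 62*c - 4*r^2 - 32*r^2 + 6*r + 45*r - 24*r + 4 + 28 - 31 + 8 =-80*c^3 + 162*c^2 - 91*c + r^2*(40*c - 36) + r*(-40*c^2 + 6*c + 27) + 9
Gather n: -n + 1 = 1 - n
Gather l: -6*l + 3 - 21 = -6*l - 18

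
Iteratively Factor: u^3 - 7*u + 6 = (u - 2)*(u^2 + 2*u - 3) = (u - 2)*(u + 3)*(u - 1)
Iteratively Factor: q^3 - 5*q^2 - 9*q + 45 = (q - 3)*(q^2 - 2*q - 15) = (q - 5)*(q - 3)*(q + 3)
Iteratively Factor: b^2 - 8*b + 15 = (b - 3)*(b - 5)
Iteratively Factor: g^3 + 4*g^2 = (g + 4)*(g^2) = g*(g + 4)*(g)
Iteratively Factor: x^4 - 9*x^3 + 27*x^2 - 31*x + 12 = (x - 1)*(x^3 - 8*x^2 + 19*x - 12) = (x - 4)*(x - 1)*(x^2 - 4*x + 3) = (x - 4)*(x - 3)*(x - 1)*(x - 1)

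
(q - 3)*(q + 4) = q^2 + q - 12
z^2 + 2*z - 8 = (z - 2)*(z + 4)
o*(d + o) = d*o + o^2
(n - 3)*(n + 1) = n^2 - 2*n - 3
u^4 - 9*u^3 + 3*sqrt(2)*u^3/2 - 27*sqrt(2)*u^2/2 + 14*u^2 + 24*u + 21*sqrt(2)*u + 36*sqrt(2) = (u - 6)*(u - 4)*(u + 1)*(u + 3*sqrt(2)/2)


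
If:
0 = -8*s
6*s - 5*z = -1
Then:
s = 0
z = 1/5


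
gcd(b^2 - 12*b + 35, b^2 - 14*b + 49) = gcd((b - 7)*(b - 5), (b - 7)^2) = b - 7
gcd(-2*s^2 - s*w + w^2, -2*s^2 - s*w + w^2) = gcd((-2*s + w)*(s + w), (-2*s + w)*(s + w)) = 2*s^2 + s*w - w^2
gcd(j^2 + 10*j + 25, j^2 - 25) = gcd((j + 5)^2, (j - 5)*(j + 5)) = j + 5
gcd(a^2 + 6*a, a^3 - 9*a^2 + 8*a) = a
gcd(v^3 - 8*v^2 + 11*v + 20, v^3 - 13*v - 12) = v^2 - 3*v - 4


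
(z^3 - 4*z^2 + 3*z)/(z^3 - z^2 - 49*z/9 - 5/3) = 9*z*(z - 1)/(9*z^2 + 18*z + 5)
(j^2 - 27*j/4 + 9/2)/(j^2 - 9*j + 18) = (j - 3/4)/(j - 3)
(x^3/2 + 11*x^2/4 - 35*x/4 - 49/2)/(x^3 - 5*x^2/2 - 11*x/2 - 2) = (-2*x^3 - 11*x^2 + 35*x + 98)/(2*(-2*x^3 + 5*x^2 + 11*x + 4))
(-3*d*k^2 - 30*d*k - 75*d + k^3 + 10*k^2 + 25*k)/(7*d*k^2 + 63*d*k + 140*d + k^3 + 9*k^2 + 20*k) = (-3*d*k - 15*d + k^2 + 5*k)/(7*d*k + 28*d + k^2 + 4*k)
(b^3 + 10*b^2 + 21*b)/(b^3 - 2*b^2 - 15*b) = (b + 7)/(b - 5)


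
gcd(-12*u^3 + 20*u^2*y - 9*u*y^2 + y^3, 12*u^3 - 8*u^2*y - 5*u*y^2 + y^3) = 6*u^2 - 7*u*y + y^2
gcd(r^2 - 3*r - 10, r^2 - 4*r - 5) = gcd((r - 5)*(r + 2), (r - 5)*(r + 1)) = r - 5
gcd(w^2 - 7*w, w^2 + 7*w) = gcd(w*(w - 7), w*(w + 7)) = w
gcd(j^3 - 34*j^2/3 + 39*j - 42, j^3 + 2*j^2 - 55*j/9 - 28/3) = j - 7/3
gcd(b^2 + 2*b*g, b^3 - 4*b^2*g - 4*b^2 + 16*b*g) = b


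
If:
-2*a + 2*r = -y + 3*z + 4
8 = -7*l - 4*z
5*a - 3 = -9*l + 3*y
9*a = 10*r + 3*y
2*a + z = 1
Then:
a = 993/823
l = -276/823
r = 1785/1646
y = 4/823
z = -1163/823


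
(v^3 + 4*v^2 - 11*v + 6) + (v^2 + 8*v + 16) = v^3 + 5*v^2 - 3*v + 22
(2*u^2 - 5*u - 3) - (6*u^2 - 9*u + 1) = -4*u^2 + 4*u - 4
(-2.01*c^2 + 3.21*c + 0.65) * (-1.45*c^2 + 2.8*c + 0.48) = 2.9145*c^4 - 10.2825*c^3 + 7.0807*c^2 + 3.3608*c + 0.312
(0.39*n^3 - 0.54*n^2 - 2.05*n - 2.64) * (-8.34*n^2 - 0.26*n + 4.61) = -3.2526*n^5 + 4.4022*n^4 + 19.0353*n^3 + 20.0612*n^2 - 8.7641*n - 12.1704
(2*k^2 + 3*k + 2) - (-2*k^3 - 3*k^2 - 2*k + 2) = 2*k^3 + 5*k^2 + 5*k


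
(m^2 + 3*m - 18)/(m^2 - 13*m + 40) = (m^2 + 3*m - 18)/(m^2 - 13*m + 40)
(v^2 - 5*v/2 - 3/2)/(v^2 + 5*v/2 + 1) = (v - 3)/(v + 2)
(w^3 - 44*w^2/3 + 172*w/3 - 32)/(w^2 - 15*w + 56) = (w^2 - 20*w/3 + 4)/(w - 7)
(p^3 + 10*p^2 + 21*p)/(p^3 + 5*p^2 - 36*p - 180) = p*(p^2 + 10*p + 21)/(p^3 + 5*p^2 - 36*p - 180)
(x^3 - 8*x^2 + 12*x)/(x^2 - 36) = x*(x - 2)/(x + 6)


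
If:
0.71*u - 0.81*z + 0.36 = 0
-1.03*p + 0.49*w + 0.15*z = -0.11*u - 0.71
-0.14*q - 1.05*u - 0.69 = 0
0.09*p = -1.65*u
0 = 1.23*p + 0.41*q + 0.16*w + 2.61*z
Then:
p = 0.69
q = -4.65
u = -0.04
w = -0.11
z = 0.41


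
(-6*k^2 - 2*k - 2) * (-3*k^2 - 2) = 18*k^4 + 6*k^3 + 18*k^2 + 4*k + 4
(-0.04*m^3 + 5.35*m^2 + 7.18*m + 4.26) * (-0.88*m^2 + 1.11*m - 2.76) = 0.0352*m^5 - 4.7524*m^4 - 0.269499999999999*m^3 - 10.545*m^2 - 15.0882*m - 11.7576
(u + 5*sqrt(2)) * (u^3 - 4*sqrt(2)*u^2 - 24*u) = u^4 + sqrt(2)*u^3 - 64*u^2 - 120*sqrt(2)*u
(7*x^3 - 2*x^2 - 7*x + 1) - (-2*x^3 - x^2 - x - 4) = 9*x^3 - x^2 - 6*x + 5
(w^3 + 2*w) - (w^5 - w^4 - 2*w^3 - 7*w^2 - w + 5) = -w^5 + w^4 + 3*w^3 + 7*w^2 + 3*w - 5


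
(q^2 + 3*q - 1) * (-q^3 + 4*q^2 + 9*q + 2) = -q^5 + q^4 + 22*q^3 + 25*q^2 - 3*q - 2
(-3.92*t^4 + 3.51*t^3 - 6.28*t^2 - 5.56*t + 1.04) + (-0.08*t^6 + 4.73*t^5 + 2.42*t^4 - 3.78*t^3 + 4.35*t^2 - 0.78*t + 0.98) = -0.08*t^6 + 4.73*t^5 - 1.5*t^4 - 0.27*t^3 - 1.93*t^2 - 6.34*t + 2.02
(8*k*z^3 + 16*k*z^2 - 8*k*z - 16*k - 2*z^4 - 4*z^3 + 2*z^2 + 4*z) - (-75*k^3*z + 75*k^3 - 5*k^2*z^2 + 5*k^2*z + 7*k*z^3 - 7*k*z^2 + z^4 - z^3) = 75*k^3*z - 75*k^3 + 5*k^2*z^2 - 5*k^2*z + k*z^3 + 23*k*z^2 - 8*k*z - 16*k - 3*z^4 - 3*z^3 + 2*z^2 + 4*z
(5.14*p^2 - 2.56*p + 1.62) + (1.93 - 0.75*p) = 5.14*p^2 - 3.31*p + 3.55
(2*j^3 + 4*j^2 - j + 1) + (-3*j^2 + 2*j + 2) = 2*j^3 + j^2 + j + 3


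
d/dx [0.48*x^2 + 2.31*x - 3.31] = 0.96*x + 2.31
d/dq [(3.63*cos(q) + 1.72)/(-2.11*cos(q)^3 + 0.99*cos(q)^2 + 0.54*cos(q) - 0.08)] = (-15.3186*cos(q)^3 - 7.2939*cos(q)^2 + 3.4056*cos(q) + 1.2192)*sin(q)/(4.4521*cos(q)^6 - 4.1778*cos(q)^5 - 1.2987*cos(q)^4 + 1.4068*cos(q)^3 + 0.1332*cos(q)^2 - 0.0864*cos(q) + 0.0064)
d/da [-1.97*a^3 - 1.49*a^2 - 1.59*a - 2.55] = -5.91*a^2 - 2.98*a - 1.59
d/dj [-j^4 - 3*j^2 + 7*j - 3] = -4*j^3 - 6*j + 7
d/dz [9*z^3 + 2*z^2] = z*(27*z + 4)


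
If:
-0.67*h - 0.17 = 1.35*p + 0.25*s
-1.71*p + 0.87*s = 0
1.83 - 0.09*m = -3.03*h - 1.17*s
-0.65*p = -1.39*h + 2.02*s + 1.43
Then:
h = 0.33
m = 25.94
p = -0.21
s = -0.42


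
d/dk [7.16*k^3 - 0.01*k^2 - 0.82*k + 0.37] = 21.48*k^2 - 0.02*k - 0.82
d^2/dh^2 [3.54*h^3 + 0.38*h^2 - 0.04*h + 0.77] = 21.24*h + 0.76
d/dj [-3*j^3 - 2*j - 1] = -9*j^2 - 2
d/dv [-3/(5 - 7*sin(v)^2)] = -84*sin(2*v)/(7*cos(2*v) + 3)^2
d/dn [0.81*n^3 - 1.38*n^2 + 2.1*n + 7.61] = 2.43*n^2 - 2.76*n + 2.1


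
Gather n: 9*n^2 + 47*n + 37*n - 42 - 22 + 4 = 9*n^2 + 84*n - 60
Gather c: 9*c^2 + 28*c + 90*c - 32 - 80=9*c^2 + 118*c - 112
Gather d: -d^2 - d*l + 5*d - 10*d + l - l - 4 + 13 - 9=-d^2 + d*(-l - 5)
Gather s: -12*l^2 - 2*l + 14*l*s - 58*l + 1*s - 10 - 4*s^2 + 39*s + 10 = -12*l^2 - 60*l - 4*s^2 + s*(14*l + 40)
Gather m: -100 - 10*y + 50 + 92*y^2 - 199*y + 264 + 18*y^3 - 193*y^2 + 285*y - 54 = 18*y^3 - 101*y^2 + 76*y + 160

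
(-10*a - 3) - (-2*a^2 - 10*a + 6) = 2*a^2 - 9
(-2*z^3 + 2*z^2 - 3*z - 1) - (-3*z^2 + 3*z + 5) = -2*z^3 + 5*z^2 - 6*z - 6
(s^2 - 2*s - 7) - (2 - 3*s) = s^2 + s - 9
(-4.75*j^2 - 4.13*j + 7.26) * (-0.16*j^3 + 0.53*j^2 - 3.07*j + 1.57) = 0.76*j^5 - 1.8567*j^4 + 11.232*j^3 + 9.0694*j^2 - 28.7723*j + 11.3982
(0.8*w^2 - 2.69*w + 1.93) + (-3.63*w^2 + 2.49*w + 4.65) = -2.83*w^2 - 0.2*w + 6.58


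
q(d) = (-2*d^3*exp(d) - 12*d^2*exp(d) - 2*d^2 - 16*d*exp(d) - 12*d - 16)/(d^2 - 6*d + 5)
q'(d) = (6 - 2*d)*(-2*d^3*exp(d) - 12*d^2*exp(d) - 2*d^2 - 16*d*exp(d) - 12*d - 16)/(d^2 - 6*d + 5)^2 + (-2*d^3*exp(d) - 18*d^2*exp(d) - 40*d*exp(d) - 4*d - 16*exp(d) - 12)/(d^2 - 6*d + 5)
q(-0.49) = -0.91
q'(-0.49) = -2.04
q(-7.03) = -0.31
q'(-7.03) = 0.10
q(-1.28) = -0.18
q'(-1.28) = -0.39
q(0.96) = -637.27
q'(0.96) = -17363.49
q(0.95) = -498.49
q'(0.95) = -11089.82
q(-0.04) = -2.85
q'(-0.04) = -8.21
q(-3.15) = 0.05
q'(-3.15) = 0.03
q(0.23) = -6.62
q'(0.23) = -22.48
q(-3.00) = 0.05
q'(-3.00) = 0.01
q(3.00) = 1071.99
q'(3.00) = 1773.53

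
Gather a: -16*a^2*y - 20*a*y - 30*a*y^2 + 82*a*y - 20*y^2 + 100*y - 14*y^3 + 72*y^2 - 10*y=-16*a^2*y + a*(-30*y^2 + 62*y) - 14*y^3 + 52*y^2 + 90*y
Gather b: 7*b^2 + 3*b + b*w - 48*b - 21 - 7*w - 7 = 7*b^2 + b*(w - 45) - 7*w - 28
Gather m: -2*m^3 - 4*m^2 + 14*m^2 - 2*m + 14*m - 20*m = -2*m^3 + 10*m^2 - 8*m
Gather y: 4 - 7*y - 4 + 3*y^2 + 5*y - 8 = 3*y^2 - 2*y - 8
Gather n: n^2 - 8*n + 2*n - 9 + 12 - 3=n^2 - 6*n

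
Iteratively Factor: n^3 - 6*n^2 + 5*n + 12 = (n - 4)*(n^2 - 2*n - 3) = (n - 4)*(n + 1)*(n - 3)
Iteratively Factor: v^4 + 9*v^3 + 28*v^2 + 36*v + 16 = (v + 2)*(v^3 + 7*v^2 + 14*v + 8) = (v + 2)^2*(v^2 + 5*v + 4) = (v + 2)^2*(v + 4)*(v + 1)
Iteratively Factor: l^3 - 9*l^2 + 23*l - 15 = (l - 3)*(l^2 - 6*l + 5) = (l - 5)*(l - 3)*(l - 1)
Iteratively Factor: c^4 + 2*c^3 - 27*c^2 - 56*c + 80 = (c - 5)*(c^3 + 7*c^2 + 8*c - 16) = (c - 5)*(c + 4)*(c^2 + 3*c - 4) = (c - 5)*(c - 1)*(c + 4)*(c + 4)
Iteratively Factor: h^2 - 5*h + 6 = (h - 3)*(h - 2)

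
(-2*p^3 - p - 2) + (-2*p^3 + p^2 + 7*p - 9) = -4*p^3 + p^2 + 6*p - 11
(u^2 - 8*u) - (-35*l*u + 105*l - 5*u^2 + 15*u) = 35*l*u - 105*l + 6*u^2 - 23*u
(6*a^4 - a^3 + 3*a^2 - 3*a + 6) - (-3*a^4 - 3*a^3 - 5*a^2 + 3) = 9*a^4 + 2*a^3 + 8*a^2 - 3*a + 3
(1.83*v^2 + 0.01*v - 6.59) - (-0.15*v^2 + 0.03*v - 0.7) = 1.98*v^2 - 0.02*v - 5.89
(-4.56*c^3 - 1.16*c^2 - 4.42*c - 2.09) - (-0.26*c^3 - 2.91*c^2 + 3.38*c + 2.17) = -4.3*c^3 + 1.75*c^2 - 7.8*c - 4.26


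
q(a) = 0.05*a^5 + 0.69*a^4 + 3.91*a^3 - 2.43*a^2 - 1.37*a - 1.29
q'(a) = 0.25*a^4 + 2.76*a^3 + 11.73*a^2 - 4.86*a - 1.37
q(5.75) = 1722.35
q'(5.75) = 1156.49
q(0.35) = -1.89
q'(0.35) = -1.51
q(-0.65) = -2.38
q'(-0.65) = 6.03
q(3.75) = 339.12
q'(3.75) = 340.34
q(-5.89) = -400.48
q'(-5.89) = 171.11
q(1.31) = 3.76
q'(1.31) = 19.33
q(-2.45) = -49.57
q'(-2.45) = 49.36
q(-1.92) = -27.22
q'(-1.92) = 35.07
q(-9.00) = -1461.54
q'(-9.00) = 620.71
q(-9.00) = -1461.54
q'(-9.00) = 620.71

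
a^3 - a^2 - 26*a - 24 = (a - 6)*(a + 1)*(a + 4)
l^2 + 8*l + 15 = (l + 3)*(l + 5)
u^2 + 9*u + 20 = (u + 4)*(u + 5)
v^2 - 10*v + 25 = (v - 5)^2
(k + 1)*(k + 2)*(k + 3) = k^3 + 6*k^2 + 11*k + 6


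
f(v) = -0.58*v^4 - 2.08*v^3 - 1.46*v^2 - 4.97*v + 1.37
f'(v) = -2.32*v^3 - 6.24*v^2 - 2.92*v - 4.97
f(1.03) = -8.22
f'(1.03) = -17.13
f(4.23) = -388.90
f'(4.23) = -304.57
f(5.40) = -888.74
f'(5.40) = -568.01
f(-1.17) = 7.43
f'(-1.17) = -6.38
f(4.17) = -370.94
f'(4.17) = -293.88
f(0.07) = 1.01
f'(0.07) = -5.21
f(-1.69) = 10.91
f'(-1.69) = -6.66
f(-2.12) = 13.45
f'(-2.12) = -4.72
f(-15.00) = -22595.08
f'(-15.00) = 6464.83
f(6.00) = -1281.97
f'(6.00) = -748.25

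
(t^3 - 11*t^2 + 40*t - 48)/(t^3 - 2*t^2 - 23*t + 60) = (t - 4)/(t + 5)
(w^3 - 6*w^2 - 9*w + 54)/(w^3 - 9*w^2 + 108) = (w - 3)/(w - 6)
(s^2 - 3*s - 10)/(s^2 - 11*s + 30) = (s + 2)/(s - 6)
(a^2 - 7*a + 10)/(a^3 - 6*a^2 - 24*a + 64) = (a - 5)/(a^2 - 4*a - 32)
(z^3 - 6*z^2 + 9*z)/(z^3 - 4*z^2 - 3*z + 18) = z/(z + 2)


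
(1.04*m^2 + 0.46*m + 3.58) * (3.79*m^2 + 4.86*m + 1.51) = 3.9416*m^4 + 6.7978*m^3 + 17.3742*m^2 + 18.0934*m + 5.4058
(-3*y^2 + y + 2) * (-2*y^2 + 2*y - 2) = 6*y^4 - 8*y^3 + 4*y^2 + 2*y - 4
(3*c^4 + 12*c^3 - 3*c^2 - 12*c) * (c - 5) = 3*c^5 - 3*c^4 - 63*c^3 + 3*c^2 + 60*c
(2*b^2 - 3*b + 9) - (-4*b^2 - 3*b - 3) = 6*b^2 + 12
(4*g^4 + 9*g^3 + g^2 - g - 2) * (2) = 8*g^4 + 18*g^3 + 2*g^2 - 2*g - 4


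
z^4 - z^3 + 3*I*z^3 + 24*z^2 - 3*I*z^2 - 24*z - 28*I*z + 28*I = (z - 1)*(z - 2*I)^2*(z + 7*I)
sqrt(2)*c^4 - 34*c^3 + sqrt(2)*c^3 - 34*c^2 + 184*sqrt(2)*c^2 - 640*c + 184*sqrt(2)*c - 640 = (c - 8*sqrt(2))*(c - 5*sqrt(2))*(c - 4*sqrt(2))*(sqrt(2)*c + sqrt(2))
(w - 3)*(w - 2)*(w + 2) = w^3 - 3*w^2 - 4*w + 12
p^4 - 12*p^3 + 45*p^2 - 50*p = p*(p - 5)^2*(p - 2)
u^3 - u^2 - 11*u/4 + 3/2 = (u - 2)*(u - 1/2)*(u + 3/2)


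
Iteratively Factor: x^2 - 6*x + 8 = (x - 4)*(x - 2)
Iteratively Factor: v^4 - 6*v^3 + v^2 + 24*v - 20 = (v - 1)*(v^3 - 5*v^2 - 4*v + 20) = (v - 5)*(v - 1)*(v^2 - 4) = (v - 5)*(v - 2)*(v - 1)*(v + 2)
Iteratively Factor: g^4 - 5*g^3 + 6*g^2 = (g)*(g^3 - 5*g^2 + 6*g) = g*(g - 3)*(g^2 - 2*g) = g*(g - 3)*(g - 2)*(g)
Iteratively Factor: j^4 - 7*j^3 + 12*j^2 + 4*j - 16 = (j - 2)*(j^3 - 5*j^2 + 2*j + 8) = (j - 4)*(j - 2)*(j^2 - j - 2) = (j - 4)*(j - 2)^2*(j + 1)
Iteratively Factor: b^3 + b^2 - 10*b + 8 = (b - 2)*(b^2 + 3*b - 4) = (b - 2)*(b - 1)*(b + 4)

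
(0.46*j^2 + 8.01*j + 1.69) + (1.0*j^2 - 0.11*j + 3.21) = 1.46*j^2 + 7.9*j + 4.9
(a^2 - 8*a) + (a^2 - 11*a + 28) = 2*a^2 - 19*a + 28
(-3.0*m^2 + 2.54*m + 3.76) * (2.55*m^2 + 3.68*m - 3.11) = -7.65*m^4 - 4.563*m^3 + 28.2652*m^2 + 5.9374*m - 11.6936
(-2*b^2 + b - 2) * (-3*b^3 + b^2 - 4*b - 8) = 6*b^5 - 5*b^4 + 15*b^3 + 10*b^2 + 16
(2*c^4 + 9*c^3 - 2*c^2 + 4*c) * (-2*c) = -4*c^5 - 18*c^4 + 4*c^3 - 8*c^2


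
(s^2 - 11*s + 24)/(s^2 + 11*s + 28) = (s^2 - 11*s + 24)/(s^2 + 11*s + 28)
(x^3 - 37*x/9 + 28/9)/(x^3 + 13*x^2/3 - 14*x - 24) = (9*x^3 - 37*x + 28)/(3*(3*x^3 + 13*x^2 - 42*x - 72))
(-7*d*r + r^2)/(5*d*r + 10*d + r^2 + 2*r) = r*(-7*d + r)/(5*d*r + 10*d + r^2 + 2*r)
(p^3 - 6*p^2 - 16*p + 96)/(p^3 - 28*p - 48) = (p - 4)/(p + 2)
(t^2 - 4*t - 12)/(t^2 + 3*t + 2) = (t - 6)/(t + 1)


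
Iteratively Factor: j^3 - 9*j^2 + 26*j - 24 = (j - 4)*(j^2 - 5*j + 6) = (j - 4)*(j - 2)*(j - 3)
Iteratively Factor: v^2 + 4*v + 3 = (v + 3)*(v + 1)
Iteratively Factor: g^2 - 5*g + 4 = (g - 4)*(g - 1)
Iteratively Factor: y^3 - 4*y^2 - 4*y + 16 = (y - 4)*(y^2 - 4) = (y - 4)*(y + 2)*(y - 2)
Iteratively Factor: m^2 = (m)*(m)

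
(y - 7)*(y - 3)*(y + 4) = y^3 - 6*y^2 - 19*y + 84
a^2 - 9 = (a - 3)*(a + 3)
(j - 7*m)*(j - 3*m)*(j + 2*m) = j^3 - 8*j^2*m + j*m^2 + 42*m^3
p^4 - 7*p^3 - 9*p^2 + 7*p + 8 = (p - 8)*(p - 1)*(p + 1)^2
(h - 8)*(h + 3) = h^2 - 5*h - 24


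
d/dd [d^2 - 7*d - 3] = 2*d - 7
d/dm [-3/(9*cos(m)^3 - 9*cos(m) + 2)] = 27*(1 - 3*cos(m)^2)*sin(m)/(-9*sin(m)^2*cos(m) + 2)^2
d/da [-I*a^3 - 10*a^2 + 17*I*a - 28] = -3*I*a^2 - 20*a + 17*I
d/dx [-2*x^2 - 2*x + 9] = -4*x - 2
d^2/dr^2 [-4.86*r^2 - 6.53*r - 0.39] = -9.72000000000000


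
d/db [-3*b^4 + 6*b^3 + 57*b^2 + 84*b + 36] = -12*b^3 + 18*b^2 + 114*b + 84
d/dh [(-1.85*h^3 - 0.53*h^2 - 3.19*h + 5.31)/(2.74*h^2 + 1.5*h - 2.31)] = (-5.069*h^4 - 5.55*h^3 + 20.7661*h^2 - 26.6502*h - 0.5961)/(7.5076*h^4 + 8.22*h^3 - 10.4088*h^2 - 6.93*h + 5.3361)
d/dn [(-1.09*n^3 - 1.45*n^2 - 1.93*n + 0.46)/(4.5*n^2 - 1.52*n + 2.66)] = (-4.905*n^4 + 3.3136*n^3 + 2.1908*n^2 - 11.854*n - 4.4346)/(20.25*n^4 - 13.68*n^3 + 26.2504*n^2 - 8.0864*n + 7.0756)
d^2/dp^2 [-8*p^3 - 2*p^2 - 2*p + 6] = -48*p - 4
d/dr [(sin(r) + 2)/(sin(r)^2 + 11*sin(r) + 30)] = (-4*sin(r) + cos(r)^2 + 7)*cos(r)/(sin(r)^2 + 11*sin(r) + 30)^2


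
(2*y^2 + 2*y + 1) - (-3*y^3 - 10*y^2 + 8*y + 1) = 3*y^3 + 12*y^2 - 6*y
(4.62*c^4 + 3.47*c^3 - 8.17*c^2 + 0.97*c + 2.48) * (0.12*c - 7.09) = 0.5544*c^5 - 32.3394*c^4 - 25.5827*c^3 + 58.0417*c^2 - 6.5797*c - 17.5832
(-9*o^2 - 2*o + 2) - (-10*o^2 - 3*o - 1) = o^2 + o + 3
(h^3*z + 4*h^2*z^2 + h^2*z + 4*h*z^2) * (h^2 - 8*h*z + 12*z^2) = h^5*z - 4*h^4*z^2 + h^4*z - 20*h^3*z^3 - 4*h^3*z^2 + 48*h^2*z^4 - 20*h^2*z^3 + 48*h*z^4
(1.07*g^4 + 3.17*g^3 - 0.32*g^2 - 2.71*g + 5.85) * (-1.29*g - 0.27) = -1.3803*g^5 - 4.3782*g^4 - 0.4431*g^3 + 3.5823*g^2 - 6.8148*g - 1.5795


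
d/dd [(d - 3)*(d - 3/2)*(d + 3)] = 3*d^2 - 3*d - 9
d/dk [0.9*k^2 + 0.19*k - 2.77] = 1.8*k + 0.19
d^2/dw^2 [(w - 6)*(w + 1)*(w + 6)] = 6*w + 2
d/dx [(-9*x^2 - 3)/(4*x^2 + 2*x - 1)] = 6*(-3*x^2 + 7*x + 1)/(16*x^4 + 16*x^3 - 4*x^2 - 4*x + 1)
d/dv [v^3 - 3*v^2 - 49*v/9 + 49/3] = 3*v^2 - 6*v - 49/9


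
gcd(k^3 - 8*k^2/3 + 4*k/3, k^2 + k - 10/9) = k - 2/3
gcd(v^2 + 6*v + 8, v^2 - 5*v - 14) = v + 2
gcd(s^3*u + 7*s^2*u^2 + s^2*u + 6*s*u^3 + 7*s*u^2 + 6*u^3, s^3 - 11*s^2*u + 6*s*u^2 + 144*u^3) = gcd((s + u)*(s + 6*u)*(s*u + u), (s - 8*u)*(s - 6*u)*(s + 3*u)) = 1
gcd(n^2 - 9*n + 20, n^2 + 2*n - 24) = n - 4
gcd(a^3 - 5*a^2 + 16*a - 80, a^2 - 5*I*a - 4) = a - 4*I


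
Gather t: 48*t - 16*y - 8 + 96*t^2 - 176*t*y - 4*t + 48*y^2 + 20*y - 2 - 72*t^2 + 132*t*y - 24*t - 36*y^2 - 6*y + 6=24*t^2 + t*(20 - 44*y) + 12*y^2 - 2*y - 4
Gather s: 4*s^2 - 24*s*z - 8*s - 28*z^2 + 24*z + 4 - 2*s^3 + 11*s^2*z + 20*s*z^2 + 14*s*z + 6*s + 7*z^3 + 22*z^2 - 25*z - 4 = -2*s^3 + s^2*(11*z + 4) + s*(20*z^2 - 10*z - 2) + 7*z^3 - 6*z^2 - z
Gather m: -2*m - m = -3*m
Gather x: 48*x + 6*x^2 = 6*x^2 + 48*x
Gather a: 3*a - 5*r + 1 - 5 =3*a - 5*r - 4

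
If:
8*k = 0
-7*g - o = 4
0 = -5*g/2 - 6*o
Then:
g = -48/79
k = 0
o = 20/79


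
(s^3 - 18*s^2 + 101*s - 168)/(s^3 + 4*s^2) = (s^3 - 18*s^2 + 101*s - 168)/(s^2*(s + 4))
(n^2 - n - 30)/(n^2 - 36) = (n + 5)/(n + 6)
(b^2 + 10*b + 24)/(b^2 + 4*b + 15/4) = 4*(b^2 + 10*b + 24)/(4*b^2 + 16*b + 15)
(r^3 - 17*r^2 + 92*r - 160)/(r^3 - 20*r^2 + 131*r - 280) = (r - 4)/(r - 7)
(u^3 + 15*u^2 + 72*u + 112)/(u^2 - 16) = (u^2 + 11*u + 28)/(u - 4)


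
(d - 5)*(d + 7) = d^2 + 2*d - 35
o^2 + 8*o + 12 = (o + 2)*(o + 6)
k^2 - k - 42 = (k - 7)*(k + 6)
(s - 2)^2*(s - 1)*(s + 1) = s^4 - 4*s^3 + 3*s^2 + 4*s - 4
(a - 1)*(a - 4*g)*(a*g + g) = a^3*g - 4*a^2*g^2 - a*g + 4*g^2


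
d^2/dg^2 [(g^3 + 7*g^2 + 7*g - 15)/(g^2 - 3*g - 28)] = 10*(13*g^3 + 159*g^2 + 615*g + 869)/(g^6 - 9*g^5 - 57*g^4 + 477*g^3 + 1596*g^2 - 7056*g - 21952)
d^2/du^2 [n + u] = 0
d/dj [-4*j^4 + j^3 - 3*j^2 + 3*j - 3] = -16*j^3 + 3*j^2 - 6*j + 3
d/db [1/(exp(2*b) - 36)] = -2*exp(2*b)/(exp(2*b) - 36)^2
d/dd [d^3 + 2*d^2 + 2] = d*(3*d + 4)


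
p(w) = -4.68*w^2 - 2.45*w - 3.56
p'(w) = -9.36*w - 2.45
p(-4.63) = -92.54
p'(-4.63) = 40.89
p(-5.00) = -108.31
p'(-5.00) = 44.35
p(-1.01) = -5.86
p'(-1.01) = 7.00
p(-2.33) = -23.26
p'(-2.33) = 19.36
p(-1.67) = -12.52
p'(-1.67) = 13.18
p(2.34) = -34.92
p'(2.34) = -24.35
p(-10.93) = -535.88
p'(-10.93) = 99.85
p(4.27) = -99.35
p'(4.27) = -42.42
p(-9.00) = -360.59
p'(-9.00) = 81.79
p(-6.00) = -157.34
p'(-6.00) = 53.71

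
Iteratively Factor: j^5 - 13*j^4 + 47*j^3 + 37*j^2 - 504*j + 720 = (j + 3)*(j^4 - 16*j^3 + 95*j^2 - 248*j + 240) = (j - 5)*(j + 3)*(j^3 - 11*j^2 + 40*j - 48) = (j - 5)*(j - 3)*(j + 3)*(j^2 - 8*j + 16) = (j - 5)*(j - 4)*(j - 3)*(j + 3)*(j - 4)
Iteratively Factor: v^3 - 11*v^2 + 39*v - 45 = (v - 3)*(v^2 - 8*v + 15) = (v - 5)*(v - 3)*(v - 3)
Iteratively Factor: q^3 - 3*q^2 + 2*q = (q)*(q^2 - 3*q + 2) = q*(q - 2)*(q - 1)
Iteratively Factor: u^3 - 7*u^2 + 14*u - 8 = (u - 2)*(u^2 - 5*u + 4) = (u - 2)*(u - 1)*(u - 4)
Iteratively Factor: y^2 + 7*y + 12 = (y + 4)*(y + 3)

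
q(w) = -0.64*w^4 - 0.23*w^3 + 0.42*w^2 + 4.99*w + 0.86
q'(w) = -2.56*w^3 - 0.69*w^2 + 0.84*w + 4.99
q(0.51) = 3.44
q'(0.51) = 4.90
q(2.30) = -6.15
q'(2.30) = -27.88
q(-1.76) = -11.51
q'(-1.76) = 15.33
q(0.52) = 3.49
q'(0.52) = 4.88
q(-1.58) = -9.06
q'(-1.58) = 12.04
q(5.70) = -675.23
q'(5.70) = -486.73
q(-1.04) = -4.37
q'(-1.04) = 6.25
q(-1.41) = -7.23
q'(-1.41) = 9.61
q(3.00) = -38.44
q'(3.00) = -67.82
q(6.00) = -833.20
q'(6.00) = -567.77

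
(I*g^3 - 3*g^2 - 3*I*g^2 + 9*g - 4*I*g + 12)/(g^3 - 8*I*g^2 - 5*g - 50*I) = (I*g^3 - 3*g^2*(1 + I) + g*(9 - 4*I) + 12)/(g^3 - 8*I*g^2 - 5*g - 50*I)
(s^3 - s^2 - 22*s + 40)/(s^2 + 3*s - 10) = s - 4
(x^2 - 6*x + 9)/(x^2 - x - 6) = (x - 3)/(x + 2)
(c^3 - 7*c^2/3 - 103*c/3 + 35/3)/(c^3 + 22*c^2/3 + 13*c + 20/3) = (3*c^2 - 22*c + 7)/(3*c^2 + 7*c + 4)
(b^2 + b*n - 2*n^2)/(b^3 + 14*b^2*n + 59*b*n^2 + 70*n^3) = (b - n)/(b^2 + 12*b*n + 35*n^2)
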